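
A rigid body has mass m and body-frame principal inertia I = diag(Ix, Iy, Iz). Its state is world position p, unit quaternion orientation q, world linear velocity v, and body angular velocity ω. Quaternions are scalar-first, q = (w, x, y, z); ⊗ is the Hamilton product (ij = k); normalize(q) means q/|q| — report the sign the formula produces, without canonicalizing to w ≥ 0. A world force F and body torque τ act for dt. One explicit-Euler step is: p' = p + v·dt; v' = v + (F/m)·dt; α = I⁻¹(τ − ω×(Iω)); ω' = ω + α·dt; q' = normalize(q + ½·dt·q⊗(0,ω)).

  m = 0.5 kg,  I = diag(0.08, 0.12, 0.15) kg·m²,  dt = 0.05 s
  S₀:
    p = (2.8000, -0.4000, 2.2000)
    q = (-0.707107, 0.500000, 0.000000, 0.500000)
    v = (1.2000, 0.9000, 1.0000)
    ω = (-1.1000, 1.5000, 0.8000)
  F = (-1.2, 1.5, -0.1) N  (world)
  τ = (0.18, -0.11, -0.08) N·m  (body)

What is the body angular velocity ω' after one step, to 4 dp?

precession coupling ω×(Iω) = (0.0360, 0.0616, -0.0660)
(τ − ω×Iω)/I = (1.8000, -1.4300, -0.0933)
new body rate ω' = (-1.0100, 1.4285, 0.7953)

ω' = (-1.0100, 1.4285, 0.7953)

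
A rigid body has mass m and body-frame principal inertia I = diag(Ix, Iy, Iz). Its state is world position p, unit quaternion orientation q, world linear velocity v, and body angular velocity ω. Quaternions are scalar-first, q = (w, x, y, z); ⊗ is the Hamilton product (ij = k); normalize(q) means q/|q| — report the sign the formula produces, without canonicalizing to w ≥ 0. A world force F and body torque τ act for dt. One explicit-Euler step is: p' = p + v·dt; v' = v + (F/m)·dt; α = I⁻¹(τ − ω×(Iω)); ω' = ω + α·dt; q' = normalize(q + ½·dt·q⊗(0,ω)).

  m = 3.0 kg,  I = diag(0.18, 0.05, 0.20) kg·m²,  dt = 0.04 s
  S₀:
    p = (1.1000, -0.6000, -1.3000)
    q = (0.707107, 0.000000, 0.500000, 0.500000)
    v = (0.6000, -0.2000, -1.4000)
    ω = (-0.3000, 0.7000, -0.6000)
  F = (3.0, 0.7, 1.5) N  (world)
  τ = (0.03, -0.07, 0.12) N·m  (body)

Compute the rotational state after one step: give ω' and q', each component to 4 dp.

angular accel α = (0.5167, -1.3280, 0.4635)
ω' = ω + α·dt = (-0.2793, 0.6469, -0.5815)
q⊗(0,ω) = (-0.0500000, -0.8621321, 0.3449749, -0.2742642)
q + ½dt·q⊗(0,ω), renormalized = (0.7060, -0.0172, 0.5068, 0.4944)

ω' = (-0.2793, 0.6469, -0.5815)
q' = (0.7060, -0.0172, 0.5068, 0.4944)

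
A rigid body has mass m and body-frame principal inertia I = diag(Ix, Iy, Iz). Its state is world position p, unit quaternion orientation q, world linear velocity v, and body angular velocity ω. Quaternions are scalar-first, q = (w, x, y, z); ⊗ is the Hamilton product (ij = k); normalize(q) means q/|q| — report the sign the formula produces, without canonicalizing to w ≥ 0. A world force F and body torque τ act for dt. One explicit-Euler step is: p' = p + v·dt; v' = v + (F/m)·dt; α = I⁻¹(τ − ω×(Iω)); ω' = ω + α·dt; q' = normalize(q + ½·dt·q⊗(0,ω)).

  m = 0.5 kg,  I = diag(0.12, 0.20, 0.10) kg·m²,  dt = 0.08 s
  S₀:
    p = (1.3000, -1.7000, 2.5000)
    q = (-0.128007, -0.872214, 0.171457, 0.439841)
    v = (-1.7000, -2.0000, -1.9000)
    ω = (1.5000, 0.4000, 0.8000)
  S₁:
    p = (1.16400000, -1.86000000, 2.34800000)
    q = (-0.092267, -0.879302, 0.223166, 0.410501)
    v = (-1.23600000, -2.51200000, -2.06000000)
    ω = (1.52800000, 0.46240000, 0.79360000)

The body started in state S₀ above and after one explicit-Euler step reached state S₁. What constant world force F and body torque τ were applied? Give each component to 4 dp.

F = (2.9000, -3.2000, -1.0000)
τ = (0.0100, 0.1800, 0.0400)

v₁ − v₀ = (0.46400000, -0.51200000, -0.16000000)
m·(v₁−v₀)/dt = (2.9000, -3.2000, -1.0000)
rate change Δω = (0.02800000, 0.06240000, -0.00640000)
applied torque τ = (0.0100, 0.1800, 0.0400)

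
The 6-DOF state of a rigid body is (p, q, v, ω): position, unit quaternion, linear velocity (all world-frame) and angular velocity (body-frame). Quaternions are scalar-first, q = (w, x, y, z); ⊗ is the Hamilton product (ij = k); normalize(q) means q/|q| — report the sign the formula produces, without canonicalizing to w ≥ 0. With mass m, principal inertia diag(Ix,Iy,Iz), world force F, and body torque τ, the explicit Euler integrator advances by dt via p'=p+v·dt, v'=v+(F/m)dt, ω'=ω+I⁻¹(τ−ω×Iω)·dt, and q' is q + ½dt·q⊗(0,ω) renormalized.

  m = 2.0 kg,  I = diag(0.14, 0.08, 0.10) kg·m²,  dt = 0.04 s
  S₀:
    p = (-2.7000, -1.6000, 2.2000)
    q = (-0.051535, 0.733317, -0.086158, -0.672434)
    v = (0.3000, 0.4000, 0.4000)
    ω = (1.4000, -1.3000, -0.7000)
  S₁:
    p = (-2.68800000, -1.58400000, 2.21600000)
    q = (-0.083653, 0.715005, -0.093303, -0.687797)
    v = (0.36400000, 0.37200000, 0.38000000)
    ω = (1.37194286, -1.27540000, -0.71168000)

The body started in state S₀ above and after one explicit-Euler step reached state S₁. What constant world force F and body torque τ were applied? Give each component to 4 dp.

F = (3.2000, -1.4000, -1.0000)
τ = (-0.0800, 0.0100, 0.0800)

ω₁ − ω₀ = (-0.02805714, 0.02460000, -0.01168000)
precession coupling = (0.0182, -0.0392, 0.1092)
applied torque τ = (-0.0800, 0.0100, 0.0800)
Δv = v₁−v₀ = (0.06400000, -0.02800000, -0.02000000)
applied force F = (3.2000, -1.4000, -1.0000)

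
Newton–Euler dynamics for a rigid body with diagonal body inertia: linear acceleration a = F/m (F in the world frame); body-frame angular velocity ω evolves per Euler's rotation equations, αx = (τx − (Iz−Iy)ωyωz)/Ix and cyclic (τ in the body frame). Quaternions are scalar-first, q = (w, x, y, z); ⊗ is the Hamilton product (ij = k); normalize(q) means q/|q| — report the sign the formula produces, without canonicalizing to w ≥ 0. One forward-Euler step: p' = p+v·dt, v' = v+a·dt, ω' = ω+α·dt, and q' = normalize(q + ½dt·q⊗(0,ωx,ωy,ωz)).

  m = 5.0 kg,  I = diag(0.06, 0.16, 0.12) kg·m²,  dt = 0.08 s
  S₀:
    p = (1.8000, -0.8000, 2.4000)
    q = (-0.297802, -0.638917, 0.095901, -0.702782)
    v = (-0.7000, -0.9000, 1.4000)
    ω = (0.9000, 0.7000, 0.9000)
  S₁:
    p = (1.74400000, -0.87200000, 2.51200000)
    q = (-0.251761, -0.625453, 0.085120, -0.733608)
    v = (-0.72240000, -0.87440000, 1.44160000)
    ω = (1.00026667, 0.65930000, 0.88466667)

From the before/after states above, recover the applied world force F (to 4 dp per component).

F = (-1.4000, 1.6000, 2.6000)

v₁ − v₀ = (-0.02240000, 0.02560000, 0.04160000)
m·(v₁−v₀)/dt = (-1.4000, 1.6000, 2.6000)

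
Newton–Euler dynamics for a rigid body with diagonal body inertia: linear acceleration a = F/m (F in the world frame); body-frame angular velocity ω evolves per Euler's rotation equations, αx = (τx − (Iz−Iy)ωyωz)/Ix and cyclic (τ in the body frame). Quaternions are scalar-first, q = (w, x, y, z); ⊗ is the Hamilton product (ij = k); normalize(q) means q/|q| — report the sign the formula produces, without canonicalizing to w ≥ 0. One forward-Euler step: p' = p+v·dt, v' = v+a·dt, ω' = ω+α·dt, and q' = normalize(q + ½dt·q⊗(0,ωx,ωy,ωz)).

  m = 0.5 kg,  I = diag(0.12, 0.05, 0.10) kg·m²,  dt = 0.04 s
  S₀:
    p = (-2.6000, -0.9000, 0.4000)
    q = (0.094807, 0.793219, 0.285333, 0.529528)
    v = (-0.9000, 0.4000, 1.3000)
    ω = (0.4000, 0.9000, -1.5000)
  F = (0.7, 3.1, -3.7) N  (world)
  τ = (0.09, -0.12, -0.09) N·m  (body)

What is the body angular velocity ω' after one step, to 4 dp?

ω' = (0.4525, 0.8136, -1.5259)

ω×(Iω) gyroscopic = (-0.0675, -0.0120, -0.0252)
(τ − ω×Iω)/I = (1.3125, -2.1600, -0.6480)
ω' = ω + α·dt = (0.4525, 0.8136, -1.5259)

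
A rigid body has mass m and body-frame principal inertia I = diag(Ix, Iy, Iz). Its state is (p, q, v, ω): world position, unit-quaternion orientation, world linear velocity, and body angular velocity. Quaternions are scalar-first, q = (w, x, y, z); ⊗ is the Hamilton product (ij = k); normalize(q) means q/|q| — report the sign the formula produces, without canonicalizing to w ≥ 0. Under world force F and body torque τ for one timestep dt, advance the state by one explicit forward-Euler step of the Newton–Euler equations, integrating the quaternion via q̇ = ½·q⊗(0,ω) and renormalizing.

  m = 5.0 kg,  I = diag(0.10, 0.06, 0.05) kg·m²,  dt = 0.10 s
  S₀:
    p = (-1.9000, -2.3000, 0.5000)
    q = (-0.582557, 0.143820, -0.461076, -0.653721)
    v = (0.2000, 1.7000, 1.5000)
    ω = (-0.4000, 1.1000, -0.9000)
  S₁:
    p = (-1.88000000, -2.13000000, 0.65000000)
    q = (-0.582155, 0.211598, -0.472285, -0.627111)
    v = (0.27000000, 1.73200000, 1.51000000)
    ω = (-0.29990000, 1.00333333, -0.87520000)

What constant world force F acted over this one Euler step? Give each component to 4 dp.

Δv = v₁−v₀ = (0.07000000, 0.03200000, 0.01000000)
m·(v₁−v₀)/dt = (3.5000, 1.6000, 0.5000)

F = (3.5000, 1.6000, 0.5000)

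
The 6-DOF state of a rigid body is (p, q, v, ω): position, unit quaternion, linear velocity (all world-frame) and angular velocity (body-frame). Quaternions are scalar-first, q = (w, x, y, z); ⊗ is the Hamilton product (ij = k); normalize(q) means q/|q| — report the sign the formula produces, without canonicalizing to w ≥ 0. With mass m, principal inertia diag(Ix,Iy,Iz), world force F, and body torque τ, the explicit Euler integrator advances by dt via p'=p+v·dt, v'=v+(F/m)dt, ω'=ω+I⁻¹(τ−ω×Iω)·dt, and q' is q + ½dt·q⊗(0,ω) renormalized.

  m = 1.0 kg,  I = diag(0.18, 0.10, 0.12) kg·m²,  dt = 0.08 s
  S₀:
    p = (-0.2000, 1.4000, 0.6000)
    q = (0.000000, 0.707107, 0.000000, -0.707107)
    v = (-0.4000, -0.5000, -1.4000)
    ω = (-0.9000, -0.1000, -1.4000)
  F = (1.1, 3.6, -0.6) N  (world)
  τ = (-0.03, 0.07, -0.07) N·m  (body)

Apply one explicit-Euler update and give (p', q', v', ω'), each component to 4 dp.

p' = (-0.2320, 1.3600, 0.4880)
q' = (-0.0141, 0.7027, 0.0649, -0.7084)
v' = (-0.3120, -0.2120, -1.4480)
ω' = (-0.9146, -0.1045, -1.4419)

precession coupling ω×(Iω) = (0.0028, 0.0756, -0.0072)
(τ − ω×Iω)/I = (-0.1822, -0.0560, -0.5233)
ω' = ω + α·dt = (-0.9146, -0.1045, -1.4419)
Hamilton product q⊗(0,ω) = (-0.3535535, -0.0707107, 1.6263461, -0.0707107)
q' = normalize(q + ½dt·q⊗(0,ω)) = (-0.0141, 0.7027, 0.0649, -0.7084)
a = F/m = (1.1000, 3.6000, -0.6000)
new position p' = (-0.2320, 1.3600, 0.4880)
v' = v + a·dt = (-0.3120, -0.2120, -1.4480)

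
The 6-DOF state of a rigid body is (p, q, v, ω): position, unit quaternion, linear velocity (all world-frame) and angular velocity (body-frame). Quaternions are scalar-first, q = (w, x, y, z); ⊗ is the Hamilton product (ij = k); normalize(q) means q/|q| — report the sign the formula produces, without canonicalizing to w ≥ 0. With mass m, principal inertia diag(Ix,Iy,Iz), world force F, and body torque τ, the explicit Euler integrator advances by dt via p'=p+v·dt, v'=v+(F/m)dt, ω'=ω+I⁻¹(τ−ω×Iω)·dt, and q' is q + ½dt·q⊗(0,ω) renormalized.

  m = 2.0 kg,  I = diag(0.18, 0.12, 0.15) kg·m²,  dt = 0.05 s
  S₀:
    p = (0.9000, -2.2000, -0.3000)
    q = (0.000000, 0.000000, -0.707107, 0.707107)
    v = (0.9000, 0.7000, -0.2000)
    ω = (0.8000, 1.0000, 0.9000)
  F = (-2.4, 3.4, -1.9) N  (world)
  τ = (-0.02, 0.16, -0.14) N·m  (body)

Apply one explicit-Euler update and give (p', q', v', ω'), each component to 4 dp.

p' = (0.9450, -2.1650, -0.3100)
q' = (0.0018, -0.0336, -0.6924, 0.7207)
v' = (0.8400, 0.7850, -0.2475)
ω' = (0.7869, 1.0577, 0.8693)

a = F/m = (-1.2000, 1.7000, -0.9500)
p + v·dt = (0.9450, -2.1650, -0.3100)
v' = v + a·dt = (0.8400, 0.7850, -0.2475)
ω×(Iω) gyroscopic = (0.0270, 0.0216, -0.0480)
α = I⁻¹(τ − ω×Iω) = (-0.2611, 1.1533, -0.6133)
new body rate ω' = (0.7869, 1.0577, 0.8693)
q⊗(0,ω) = (0.0707107, -1.3435033, 0.5656856, 0.5656856)
q + ½dt·q⊗(0,ω), renormalized = (0.0018, -0.0336, -0.6924, 0.7207)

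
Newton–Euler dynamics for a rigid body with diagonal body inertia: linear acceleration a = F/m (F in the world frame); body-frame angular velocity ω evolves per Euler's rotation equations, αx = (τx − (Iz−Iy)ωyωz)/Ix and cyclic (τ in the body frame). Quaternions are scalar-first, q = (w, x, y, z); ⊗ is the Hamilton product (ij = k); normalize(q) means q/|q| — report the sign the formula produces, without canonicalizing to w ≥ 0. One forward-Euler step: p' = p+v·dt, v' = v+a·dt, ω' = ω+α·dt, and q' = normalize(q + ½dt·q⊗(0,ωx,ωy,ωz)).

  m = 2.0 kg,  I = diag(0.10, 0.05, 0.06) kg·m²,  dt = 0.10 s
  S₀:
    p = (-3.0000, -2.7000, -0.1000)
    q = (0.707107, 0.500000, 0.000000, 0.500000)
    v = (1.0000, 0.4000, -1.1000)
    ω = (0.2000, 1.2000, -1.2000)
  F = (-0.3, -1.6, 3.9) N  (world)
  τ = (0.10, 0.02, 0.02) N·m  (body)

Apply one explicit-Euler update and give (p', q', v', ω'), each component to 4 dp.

gyro term ω×Iω = (-0.0144, -0.0096, -0.0120)
α = I⁻¹(τ − ω×Iω) = (1.1440, 0.5920, 0.5333)
ω + α·dt = (0.3144, 1.2592, -1.1467)
q⊗(0,ω) = (0.5000000, -0.4585786, 1.5485284, -0.2485284)
q + ½dt·q⊗(0,ω), renormalized = (0.7294, 0.4753, 0.0771, 0.4858)
p' = p + v·dt = (-2.9000, -2.6600, -0.2100)
v' = v + a·dt = (0.9850, 0.3200, -0.9050)

p' = (-2.9000, -2.6600, -0.2100)
q' = (0.7294, 0.4753, 0.0771, 0.4858)
v' = (0.9850, 0.3200, -0.9050)
ω' = (0.3144, 1.2592, -1.1467)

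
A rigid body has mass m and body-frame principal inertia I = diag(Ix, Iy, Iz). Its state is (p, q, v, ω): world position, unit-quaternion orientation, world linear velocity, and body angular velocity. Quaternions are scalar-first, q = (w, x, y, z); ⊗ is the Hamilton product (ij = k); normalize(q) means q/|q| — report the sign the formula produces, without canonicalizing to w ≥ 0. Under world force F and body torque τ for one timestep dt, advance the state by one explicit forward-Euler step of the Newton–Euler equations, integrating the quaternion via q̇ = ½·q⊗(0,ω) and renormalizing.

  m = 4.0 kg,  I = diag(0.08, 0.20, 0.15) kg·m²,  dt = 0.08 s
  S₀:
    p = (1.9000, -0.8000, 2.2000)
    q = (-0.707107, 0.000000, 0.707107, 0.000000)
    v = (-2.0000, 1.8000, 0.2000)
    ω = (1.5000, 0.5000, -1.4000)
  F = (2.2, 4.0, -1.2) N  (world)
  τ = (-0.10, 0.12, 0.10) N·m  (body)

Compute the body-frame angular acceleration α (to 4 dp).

α = (-1.6875, -0.1350, 0.0667)

precession coupling ω×(Iω) = (0.0350, 0.1470, 0.0900)
(τ − ω×Iω)/I = (-1.6875, -0.1350, 0.0667)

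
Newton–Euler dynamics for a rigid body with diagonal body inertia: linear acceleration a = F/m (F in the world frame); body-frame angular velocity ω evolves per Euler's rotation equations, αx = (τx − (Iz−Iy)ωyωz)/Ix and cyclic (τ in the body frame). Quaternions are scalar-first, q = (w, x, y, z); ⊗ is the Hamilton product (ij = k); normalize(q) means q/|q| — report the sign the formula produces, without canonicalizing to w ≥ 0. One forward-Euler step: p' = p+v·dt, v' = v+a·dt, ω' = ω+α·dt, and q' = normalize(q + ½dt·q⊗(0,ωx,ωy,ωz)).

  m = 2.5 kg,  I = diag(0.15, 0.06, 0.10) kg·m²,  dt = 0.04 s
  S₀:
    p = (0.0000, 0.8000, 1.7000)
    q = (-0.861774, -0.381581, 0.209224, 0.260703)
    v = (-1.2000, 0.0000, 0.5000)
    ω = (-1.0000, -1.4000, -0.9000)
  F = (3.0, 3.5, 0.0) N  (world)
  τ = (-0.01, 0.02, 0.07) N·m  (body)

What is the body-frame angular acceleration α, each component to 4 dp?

α = (-0.4027, -0.4167, 1.9600)

precession coupling ω×(Iω) = (0.0504, 0.0450, -0.1260)
angular accel α = (-0.4027, -0.4167, 1.9600)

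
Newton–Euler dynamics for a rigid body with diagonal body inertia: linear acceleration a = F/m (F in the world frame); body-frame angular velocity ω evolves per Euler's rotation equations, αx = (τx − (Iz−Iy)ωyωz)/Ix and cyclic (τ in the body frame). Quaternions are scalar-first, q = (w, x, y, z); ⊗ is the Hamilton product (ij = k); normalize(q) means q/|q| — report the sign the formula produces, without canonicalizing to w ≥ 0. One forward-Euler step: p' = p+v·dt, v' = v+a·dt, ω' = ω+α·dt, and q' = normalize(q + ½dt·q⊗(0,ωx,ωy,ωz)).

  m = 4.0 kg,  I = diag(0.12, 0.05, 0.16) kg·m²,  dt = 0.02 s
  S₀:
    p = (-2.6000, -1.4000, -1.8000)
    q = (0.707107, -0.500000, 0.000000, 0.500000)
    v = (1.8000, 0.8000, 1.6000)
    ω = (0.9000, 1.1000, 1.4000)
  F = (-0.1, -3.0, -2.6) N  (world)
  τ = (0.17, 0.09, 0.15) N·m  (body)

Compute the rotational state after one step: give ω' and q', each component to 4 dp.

ω' = (0.9001, 1.1562, 1.4274)
q' = (0.7045, -0.4990, 0.0193, 0.5043)

α = I⁻¹(τ − ω×Iω) = (0.0050, 2.8080, 1.3706)
ω + α·dt = (0.9001, 1.1562, 1.4274)
q⊗(0,ω) = (-0.2500000, 0.0863963, 1.9278177, 0.4399498)
q' = normalize(q + ½dt·q⊗(0,ω)) = (0.7045, -0.4990, 0.0193, 0.5043)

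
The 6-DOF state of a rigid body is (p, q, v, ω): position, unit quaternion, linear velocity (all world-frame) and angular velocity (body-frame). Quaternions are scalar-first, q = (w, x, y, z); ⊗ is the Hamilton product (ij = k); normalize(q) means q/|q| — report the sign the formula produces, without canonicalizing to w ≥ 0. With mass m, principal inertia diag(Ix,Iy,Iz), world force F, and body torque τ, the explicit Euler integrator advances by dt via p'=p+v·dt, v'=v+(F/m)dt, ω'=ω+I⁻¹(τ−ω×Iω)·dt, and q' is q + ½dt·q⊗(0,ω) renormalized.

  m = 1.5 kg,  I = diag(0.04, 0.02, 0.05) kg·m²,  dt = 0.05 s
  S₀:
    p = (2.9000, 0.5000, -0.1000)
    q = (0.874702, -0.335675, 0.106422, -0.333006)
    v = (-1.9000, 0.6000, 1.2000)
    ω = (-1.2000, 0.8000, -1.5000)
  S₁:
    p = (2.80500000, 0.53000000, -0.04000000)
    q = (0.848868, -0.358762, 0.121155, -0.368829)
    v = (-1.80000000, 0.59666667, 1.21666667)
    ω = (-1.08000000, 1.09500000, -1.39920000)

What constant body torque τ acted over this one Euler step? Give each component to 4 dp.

τ = (0.0600, 0.1000, 0.1200)

rate change Δω = (0.12000000, 0.29500000, 0.10080000)
ω₀×(Iω₀) = (-0.0360, -0.0180, 0.0192)
applied torque τ = (0.0600, 0.1000, 0.1200)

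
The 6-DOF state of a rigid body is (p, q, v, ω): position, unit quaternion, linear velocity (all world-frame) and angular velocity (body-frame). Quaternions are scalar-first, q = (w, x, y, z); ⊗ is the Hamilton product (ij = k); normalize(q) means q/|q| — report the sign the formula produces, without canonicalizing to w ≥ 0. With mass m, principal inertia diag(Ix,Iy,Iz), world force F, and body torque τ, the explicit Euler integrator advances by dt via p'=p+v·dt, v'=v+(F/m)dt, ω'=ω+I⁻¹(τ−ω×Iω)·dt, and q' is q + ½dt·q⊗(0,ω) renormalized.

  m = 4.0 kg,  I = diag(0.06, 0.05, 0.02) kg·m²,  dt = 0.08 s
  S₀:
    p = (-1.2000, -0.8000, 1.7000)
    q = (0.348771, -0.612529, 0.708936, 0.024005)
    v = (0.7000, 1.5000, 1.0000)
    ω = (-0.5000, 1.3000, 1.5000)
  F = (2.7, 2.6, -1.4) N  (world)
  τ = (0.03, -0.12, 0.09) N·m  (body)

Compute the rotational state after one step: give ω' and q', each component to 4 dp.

ω×(Iω) gyroscopic = (-0.0585, -0.0300, 0.0065)
α = I⁻¹(τ − ω×Iω) = (1.4750, -1.8000, 4.1750)
ω' = ω + α·dt = (-0.3820, 1.1560, 1.8340)
Hamilton product q⊗(0,ω) = (-1.2638888, 0.8578120, 1.3601933, 0.0813368)
q' = normalize(q + ½dt·q⊗(0,ω)) = (0.2972, -0.5763, 0.7608, 0.0272)

ω' = (-0.3820, 1.1560, 1.8340)
q' = (0.2972, -0.5763, 0.7608, 0.0272)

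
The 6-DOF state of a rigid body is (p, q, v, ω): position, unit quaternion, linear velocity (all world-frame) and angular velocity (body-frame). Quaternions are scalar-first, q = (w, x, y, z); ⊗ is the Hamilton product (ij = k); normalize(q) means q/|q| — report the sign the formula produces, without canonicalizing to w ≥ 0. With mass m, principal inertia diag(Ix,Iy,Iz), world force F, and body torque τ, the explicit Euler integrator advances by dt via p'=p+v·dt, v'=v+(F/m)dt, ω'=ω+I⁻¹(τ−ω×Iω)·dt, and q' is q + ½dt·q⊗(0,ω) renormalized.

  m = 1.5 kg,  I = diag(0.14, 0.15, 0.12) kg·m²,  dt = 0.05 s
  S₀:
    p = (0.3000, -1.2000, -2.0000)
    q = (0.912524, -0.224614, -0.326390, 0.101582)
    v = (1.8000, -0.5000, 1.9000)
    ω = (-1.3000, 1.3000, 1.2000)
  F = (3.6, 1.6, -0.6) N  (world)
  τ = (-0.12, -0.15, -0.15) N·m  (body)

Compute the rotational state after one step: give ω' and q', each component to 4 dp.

ω' = (-1.3261, 1.2604, 1.1445)
q' = (0.9114, -0.2670, -0.2929, 0.1109)

α = I⁻¹(τ − ω×Iω) = (-0.5229, -0.7920, -1.1092)
new body rate ω' = (-1.3261, 1.2604, 1.1445)
q⊗(0,ω) = (0.0104104, -1.7100058, 1.3237614, 0.3787236)
updated quaternion q' = (0.9114, -0.2670, -0.2929, 0.1109)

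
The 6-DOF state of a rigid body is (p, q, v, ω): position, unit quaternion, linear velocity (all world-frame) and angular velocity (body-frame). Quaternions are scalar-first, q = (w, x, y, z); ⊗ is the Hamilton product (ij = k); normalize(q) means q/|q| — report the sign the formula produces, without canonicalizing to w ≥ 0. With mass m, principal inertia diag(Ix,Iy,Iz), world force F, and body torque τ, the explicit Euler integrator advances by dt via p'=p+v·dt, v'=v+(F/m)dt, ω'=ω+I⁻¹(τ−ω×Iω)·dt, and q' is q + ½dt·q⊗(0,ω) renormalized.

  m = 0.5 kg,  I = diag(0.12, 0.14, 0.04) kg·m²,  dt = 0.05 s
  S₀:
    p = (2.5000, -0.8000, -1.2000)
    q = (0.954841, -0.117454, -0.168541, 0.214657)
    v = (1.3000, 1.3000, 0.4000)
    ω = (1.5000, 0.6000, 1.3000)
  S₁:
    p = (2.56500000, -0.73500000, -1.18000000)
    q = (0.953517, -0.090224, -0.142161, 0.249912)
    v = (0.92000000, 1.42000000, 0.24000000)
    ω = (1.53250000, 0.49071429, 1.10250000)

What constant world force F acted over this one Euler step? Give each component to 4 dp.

F = (-3.8000, 1.2000, -1.6000)

velocity change Δv = (-0.38000000, 0.12000000, -0.16000000)
m·(v₁−v₀)/dt = (-3.8000, 1.2000, -1.6000)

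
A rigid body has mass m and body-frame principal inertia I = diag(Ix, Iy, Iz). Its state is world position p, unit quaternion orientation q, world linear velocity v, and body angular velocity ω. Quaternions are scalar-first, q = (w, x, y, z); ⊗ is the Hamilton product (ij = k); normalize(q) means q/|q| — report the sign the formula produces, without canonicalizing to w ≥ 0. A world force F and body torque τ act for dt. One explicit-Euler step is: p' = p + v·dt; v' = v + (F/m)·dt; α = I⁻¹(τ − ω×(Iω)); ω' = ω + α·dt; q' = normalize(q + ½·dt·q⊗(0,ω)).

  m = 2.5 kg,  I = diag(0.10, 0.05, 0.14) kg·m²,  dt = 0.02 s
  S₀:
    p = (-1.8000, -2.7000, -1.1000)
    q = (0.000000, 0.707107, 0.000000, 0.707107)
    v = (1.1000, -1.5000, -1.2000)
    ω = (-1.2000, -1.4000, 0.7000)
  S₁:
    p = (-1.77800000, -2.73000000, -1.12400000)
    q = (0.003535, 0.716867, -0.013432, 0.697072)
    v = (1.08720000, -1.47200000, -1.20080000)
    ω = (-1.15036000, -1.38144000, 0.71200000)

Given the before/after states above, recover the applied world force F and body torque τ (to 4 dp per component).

ω₁ − ω₀ = (0.04964000, 0.01856000, 0.01200000)
I·α + gyro = (0.1600, 0.0800, 0.0000)
Δv = v₁−v₀ = (-0.01280000, 0.02800000, -0.00080000)
m·(v₁−v₀)/dt = (-1.6000, 3.5000, -0.1000)

F = (-1.6000, 3.5000, -0.1000)
τ = (0.1600, 0.0800, 0.0000)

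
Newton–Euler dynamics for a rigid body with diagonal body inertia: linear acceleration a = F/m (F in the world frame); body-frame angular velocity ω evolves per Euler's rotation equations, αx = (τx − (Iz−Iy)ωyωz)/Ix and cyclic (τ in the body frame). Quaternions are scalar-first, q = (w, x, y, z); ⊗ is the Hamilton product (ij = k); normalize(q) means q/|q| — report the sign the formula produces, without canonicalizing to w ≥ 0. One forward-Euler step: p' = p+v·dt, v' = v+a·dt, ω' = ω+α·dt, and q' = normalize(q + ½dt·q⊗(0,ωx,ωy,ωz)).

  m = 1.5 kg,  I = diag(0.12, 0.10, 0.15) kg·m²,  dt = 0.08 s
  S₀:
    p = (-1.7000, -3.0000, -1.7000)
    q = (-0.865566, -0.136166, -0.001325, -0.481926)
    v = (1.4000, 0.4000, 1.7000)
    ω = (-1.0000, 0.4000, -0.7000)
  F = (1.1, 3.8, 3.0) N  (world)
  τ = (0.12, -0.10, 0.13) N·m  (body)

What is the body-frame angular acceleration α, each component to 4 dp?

precession coupling ω×(Iω) = (-0.0140, -0.0210, 0.0080)
angular accel α = (1.1167, -0.7900, 0.8133)

α = (1.1167, -0.7900, 0.8133)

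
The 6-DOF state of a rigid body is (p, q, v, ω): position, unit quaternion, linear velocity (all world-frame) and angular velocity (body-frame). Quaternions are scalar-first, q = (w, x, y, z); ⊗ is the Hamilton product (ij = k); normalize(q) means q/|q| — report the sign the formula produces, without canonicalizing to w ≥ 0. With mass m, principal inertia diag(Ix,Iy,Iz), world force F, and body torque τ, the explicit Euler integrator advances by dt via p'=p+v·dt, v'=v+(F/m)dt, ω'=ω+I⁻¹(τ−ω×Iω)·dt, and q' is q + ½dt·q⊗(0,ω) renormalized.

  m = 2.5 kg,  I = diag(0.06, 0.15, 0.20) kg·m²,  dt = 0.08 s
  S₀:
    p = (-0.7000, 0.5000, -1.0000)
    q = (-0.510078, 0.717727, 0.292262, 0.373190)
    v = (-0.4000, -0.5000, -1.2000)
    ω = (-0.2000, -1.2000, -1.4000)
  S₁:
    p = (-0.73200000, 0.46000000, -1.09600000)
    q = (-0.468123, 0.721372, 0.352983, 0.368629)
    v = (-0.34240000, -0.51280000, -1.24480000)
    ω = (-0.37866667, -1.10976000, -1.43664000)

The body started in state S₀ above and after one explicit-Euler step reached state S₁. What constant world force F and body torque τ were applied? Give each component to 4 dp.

F = (1.8000, -0.4000, -1.4000)
τ = (-0.0500, 0.1300, -0.0700)

Δω = ω₁−ω₀ = (-0.17866667, 0.09024000, -0.03664000)
τ = I·(Δω/dt) + ω₀×(Iω₀) = (-0.0500, 0.1300, -0.0700)
Δv = v₁−v₀ = (0.05760000, -0.01280000, -0.04480000)
applied force F = (1.8000, -0.4000, -1.4000)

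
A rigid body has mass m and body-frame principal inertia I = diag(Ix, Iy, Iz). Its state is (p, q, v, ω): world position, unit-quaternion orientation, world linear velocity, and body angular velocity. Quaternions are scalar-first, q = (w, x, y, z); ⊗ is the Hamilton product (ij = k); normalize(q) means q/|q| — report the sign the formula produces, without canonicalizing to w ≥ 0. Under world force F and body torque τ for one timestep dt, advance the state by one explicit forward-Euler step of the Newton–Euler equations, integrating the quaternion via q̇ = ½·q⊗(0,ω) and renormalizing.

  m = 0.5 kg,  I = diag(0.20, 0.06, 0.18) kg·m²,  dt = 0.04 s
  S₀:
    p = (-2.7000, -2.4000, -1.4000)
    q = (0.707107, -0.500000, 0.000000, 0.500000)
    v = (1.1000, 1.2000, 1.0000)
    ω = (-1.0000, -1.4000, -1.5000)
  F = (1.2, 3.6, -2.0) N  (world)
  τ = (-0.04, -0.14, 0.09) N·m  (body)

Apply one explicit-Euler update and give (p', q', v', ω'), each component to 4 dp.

ω×(Iω) gyroscopic = (0.2520, 0.0300, -0.1960)
angular accel α = (-1.4600, -2.8333, 1.5889)
ω + α·dt = (-1.0584, -1.5133, -1.4364)
2q̇ = q⊗(0,ω) = (0.2500000, -0.0071070, -2.2399498, -0.3606605)
q + ½dt·q⊗(0,ω), renormalized = (0.7114, -0.4996, -0.0448, 0.4923)
a = (2.4000, 7.2000, -4.0000)
new position p' = (-2.6560, -2.3520, -1.3600)
new velocity v' = (1.1960, 1.4880, 0.8400)

p' = (-2.6560, -2.3520, -1.3600)
q' = (0.7114, -0.4996, -0.0448, 0.4923)
v' = (1.1960, 1.4880, 0.8400)
ω' = (-1.0584, -1.5133, -1.4364)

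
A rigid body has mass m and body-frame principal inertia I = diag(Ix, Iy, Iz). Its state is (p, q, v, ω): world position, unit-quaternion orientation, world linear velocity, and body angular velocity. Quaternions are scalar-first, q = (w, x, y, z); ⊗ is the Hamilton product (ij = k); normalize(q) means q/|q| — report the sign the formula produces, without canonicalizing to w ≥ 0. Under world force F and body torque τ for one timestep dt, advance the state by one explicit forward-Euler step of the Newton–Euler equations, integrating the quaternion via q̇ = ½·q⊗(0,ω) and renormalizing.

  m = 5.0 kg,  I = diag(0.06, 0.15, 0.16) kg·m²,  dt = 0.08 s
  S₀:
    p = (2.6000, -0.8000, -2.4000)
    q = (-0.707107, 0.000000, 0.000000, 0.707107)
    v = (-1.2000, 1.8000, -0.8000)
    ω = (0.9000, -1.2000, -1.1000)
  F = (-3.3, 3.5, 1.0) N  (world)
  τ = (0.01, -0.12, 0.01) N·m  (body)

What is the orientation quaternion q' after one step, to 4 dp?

2q̇ = q⊗(0,ω) = (0.7778177, 0.2121321, 1.4849247, 0.7778177)
updated quaternion q' = (-0.6741, 0.0085, 0.0592, 0.7362)

q' = (-0.6741, 0.0085, 0.0592, 0.7362)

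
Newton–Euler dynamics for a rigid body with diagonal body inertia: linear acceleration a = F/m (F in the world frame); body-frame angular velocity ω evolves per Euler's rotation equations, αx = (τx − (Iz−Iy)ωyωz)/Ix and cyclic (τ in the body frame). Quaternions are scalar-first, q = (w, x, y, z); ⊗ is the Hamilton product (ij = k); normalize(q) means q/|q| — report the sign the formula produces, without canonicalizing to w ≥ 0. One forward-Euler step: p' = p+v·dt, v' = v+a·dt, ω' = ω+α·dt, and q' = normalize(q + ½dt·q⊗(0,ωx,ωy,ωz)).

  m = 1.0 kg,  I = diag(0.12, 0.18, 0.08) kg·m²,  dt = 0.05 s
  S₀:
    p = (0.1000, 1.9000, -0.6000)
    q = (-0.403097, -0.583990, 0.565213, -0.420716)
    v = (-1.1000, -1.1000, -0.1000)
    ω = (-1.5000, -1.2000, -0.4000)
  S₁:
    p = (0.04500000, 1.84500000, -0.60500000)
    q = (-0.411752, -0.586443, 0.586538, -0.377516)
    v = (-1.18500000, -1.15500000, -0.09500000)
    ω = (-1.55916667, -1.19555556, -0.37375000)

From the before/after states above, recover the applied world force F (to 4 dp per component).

F = (-1.7000, -1.1000, 0.1000)

v₁ − v₀ = (-0.08500000, -0.05500000, 0.00500000)
applied force F = (-1.7000, -1.1000, 0.1000)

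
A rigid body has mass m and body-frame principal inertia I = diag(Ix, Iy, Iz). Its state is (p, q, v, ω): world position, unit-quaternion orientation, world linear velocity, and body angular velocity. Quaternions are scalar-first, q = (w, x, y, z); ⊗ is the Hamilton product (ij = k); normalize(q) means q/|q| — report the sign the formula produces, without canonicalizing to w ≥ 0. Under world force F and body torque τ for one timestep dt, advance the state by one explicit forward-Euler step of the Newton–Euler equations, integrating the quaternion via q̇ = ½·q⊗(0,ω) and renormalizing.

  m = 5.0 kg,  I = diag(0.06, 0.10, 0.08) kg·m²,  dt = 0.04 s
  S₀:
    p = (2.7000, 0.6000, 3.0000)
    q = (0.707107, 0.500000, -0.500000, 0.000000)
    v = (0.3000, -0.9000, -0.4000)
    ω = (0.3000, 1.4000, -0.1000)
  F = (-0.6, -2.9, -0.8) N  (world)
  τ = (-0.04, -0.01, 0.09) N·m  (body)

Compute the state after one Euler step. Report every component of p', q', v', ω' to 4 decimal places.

p' = (2.7120, 0.5640, 2.9840)
q' = (0.7178, 0.5050, -0.4790, 0.0156)
v' = (0.2952, -0.9232, -0.4064)
ω' = (0.2715, 1.3958, -0.0634)

a = (-0.1200, -0.5800, -0.1600)
p + v·dt = (2.7120, 0.5640, 2.9840)
v' = v + a·dt = (0.2952, -0.9232, -0.4064)
angular accel α = (-0.7133, -0.1060, 0.9150)
ω + α·dt = (0.2715, 1.3958, -0.0634)
Hamilton product q⊗(0,ω) = (0.5500000, 0.2621321, 1.0399498, 0.7792893)
updated quaternion q' = (0.7178, 0.5050, -0.4790, 0.0156)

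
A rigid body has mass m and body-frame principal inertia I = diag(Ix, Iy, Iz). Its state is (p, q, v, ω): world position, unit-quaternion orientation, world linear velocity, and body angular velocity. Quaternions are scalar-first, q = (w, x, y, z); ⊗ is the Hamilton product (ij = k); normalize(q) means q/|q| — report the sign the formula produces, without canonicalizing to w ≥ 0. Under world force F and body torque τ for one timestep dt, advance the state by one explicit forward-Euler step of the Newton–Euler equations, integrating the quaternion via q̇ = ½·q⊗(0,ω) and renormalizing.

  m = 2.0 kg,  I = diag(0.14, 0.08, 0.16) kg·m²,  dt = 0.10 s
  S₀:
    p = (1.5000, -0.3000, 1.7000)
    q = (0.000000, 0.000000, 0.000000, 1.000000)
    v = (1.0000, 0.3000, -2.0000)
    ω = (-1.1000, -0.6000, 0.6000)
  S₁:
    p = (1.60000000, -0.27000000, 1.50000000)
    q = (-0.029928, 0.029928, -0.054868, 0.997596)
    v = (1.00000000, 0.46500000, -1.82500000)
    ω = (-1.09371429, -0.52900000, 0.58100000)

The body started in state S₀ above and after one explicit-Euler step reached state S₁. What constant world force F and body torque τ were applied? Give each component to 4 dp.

velocity change Δv = (0.00000000, 0.16500000, 0.17500000)
applied force F = (0.0000, 3.3000, 3.5000)
Δω = ω₁−ω₀ = (0.00628571, 0.07100000, -0.01900000)
I·α + gyro = (-0.0200, 0.0700, -0.0700)

F = (0.0000, 3.3000, 3.5000)
τ = (-0.0200, 0.0700, -0.0700)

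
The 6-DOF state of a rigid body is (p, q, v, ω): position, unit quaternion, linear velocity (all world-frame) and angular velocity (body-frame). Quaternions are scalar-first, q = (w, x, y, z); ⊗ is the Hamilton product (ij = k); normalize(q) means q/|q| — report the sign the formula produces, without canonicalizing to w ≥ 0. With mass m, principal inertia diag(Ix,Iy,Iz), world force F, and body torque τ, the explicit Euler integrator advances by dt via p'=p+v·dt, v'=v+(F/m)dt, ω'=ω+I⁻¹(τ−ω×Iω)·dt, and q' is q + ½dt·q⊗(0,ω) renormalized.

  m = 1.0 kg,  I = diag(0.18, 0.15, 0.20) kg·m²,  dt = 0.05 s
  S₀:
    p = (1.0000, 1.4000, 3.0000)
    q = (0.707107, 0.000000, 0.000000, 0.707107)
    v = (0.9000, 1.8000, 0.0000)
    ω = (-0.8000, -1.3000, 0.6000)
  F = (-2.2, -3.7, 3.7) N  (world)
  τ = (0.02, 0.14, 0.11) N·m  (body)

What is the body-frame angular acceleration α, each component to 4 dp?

α = (0.3278, 0.8693, 0.7060)

ω×(Iω) gyroscopic = (-0.0390, 0.0096, -0.0312)
(τ − ω×Iω)/I = (0.3278, 0.8693, 0.7060)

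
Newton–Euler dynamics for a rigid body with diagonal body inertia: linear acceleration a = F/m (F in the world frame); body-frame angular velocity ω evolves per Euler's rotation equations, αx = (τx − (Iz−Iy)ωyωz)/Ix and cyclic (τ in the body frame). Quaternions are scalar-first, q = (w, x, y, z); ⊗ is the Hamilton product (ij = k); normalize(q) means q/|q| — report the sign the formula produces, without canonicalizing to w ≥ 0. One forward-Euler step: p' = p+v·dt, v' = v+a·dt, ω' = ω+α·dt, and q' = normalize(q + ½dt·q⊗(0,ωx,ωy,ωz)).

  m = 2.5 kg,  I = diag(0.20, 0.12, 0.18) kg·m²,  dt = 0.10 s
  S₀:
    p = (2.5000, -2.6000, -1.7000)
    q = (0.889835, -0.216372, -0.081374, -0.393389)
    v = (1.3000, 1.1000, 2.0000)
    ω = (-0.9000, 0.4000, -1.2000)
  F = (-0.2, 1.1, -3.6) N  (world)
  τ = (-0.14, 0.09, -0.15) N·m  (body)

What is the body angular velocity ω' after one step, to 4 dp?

ω' = (-0.9556, 0.4570, -1.2993)

angular accel α = (-0.5560, 0.5700, -0.9933)
ω + α·dt = (-0.9556, 0.4570, -1.2993)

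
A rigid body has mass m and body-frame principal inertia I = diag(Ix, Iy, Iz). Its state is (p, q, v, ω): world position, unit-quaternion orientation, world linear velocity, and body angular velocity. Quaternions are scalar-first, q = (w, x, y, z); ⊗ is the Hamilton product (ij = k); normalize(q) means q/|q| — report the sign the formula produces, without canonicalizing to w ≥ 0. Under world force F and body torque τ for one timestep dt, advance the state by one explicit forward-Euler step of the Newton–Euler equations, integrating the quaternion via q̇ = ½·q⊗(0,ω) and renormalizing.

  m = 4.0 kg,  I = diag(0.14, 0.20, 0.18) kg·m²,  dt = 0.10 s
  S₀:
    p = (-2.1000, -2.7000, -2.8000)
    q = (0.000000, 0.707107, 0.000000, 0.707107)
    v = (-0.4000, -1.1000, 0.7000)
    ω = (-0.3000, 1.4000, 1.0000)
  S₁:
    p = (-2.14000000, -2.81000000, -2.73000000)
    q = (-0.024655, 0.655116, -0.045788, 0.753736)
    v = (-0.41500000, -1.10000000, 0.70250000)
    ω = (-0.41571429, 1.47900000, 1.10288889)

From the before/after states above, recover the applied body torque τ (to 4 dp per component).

ω₁ − ω₀ = (-0.11571429, 0.07900000, 0.10288889)
gyro term ω₀×Iω₀ = (-0.0280, 0.0120, -0.0252)
applied torque τ = (-0.1900, 0.1700, 0.1600)

τ = (-0.1900, 0.1700, 0.1600)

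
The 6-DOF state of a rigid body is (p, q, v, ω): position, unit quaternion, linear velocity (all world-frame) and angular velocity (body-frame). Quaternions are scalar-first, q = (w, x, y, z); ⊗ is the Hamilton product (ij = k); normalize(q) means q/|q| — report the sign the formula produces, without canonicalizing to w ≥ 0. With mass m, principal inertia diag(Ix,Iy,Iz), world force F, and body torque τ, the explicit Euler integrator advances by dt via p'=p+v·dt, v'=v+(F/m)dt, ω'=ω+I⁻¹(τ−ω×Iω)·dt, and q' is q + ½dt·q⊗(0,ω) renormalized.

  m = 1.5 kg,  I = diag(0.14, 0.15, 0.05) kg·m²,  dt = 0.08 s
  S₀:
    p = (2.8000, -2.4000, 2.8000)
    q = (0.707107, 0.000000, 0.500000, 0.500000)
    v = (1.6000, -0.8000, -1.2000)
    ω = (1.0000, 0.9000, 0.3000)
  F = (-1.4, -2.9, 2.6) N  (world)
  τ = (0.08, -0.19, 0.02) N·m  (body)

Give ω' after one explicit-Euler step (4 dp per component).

ω' = (1.0611, 0.7843, 0.3176)

gyro term ω×Iω = (-0.0270, 0.0270, 0.0090)
(τ − ω×Iω)/I = (0.7643, -1.4467, 0.2200)
ω + α·dt = (1.0611, 0.7843, 0.3176)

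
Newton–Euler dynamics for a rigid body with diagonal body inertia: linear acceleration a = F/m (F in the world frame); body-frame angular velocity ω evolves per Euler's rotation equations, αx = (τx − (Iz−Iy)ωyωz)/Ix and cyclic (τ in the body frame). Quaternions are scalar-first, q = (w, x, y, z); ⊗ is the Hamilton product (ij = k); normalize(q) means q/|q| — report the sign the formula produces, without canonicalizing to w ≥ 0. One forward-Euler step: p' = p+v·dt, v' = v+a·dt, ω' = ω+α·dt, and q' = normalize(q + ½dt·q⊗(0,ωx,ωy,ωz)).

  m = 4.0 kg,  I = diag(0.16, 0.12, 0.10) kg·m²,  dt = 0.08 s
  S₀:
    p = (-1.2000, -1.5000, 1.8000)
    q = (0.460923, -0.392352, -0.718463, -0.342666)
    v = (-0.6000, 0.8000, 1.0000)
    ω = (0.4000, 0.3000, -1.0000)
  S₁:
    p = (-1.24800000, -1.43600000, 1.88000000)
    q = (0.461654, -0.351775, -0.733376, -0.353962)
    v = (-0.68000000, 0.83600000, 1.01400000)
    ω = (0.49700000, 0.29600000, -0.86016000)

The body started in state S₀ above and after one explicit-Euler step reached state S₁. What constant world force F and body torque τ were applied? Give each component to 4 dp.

F = (-4.0000, 1.8000, 0.7000)
τ = (0.2000, -0.0300, 0.1700)

v₁ − v₀ = (-0.08000000, 0.03600000, 0.01400000)
m·(v₁−v₀)/dt = (-4.0000, 1.8000, 0.7000)
rate change Δω = (0.09700000, -0.00400000, 0.13984000)
τ = I·(Δω/dt) + ω₀×(Iω₀) = (0.2000, -0.0300, 0.1700)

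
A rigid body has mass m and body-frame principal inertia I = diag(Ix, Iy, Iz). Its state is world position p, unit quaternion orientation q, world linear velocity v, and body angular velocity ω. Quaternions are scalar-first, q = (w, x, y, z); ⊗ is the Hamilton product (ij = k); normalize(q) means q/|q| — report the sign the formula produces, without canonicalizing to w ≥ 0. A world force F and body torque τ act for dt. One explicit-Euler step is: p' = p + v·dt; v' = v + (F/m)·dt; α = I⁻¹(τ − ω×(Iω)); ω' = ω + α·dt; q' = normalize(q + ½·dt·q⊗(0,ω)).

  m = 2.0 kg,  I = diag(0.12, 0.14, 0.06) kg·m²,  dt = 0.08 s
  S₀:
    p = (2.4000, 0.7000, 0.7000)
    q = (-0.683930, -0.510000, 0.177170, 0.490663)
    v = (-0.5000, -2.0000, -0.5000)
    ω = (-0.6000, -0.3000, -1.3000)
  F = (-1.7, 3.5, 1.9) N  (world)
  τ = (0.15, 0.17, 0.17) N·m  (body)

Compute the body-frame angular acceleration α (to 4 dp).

ω×(Iω) gyroscopic = (-0.0312, 0.0468, 0.0036)
angular accel α = (1.5100, 0.8800, 2.7733)

α = (1.5100, 0.8800, 2.7733)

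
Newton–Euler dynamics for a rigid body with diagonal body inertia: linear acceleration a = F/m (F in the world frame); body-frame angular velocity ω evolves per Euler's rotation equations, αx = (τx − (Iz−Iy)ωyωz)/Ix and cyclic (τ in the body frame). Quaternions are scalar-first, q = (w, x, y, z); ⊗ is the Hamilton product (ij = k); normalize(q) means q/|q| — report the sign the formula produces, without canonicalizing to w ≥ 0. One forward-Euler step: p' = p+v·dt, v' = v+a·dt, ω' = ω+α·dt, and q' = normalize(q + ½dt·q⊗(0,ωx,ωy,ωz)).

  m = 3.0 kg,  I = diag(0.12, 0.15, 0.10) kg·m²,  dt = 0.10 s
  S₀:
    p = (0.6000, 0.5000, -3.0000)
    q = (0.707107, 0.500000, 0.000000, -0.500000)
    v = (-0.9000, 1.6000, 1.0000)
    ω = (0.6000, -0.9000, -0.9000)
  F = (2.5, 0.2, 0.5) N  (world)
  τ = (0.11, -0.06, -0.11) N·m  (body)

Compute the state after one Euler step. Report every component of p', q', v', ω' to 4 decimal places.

linear accel F/m = (0.8333, 0.0667, 0.1667)
p' = p + v·dt = (0.5100, 0.6600, -2.9000)
v' = v + a·dt = (-0.8167, 1.6067, 1.0167)
ω×(Iω) gyroscopic = (-0.0405, -0.0108, -0.0162)
(τ − ω×Iω)/I = (1.2542, -0.3280, -0.9380)
ω' = ω + α·dt = (0.7254, -0.9328, -0.9938)
Hamilton product q⊗(0,ω) = (-0.7500000, -0.0257358, -0.4863963, -1.0863963)
q + ½dt·q⊗(0,ω), renormalized = (0.6680, 0.4975, -0.0243, -0.5530)

p' = (0.5100, 0.6600, -2.9000)
q' = (0.6680, 0.4975, -0.0243, -0.5530)
v' = (-0.8167, 1.6067, 1.0167)
ω' = (0.7254, -0.9328, -0.9938)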